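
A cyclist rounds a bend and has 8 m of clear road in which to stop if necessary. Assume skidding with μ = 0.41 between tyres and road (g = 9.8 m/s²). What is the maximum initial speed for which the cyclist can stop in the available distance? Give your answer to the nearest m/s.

a = μg = 0.41 × 9.8 = 4.018 m/s².
v²/(2a) = d ⇒ v = √(2 × 4.018 × 8) = √64.29 = 8.0181 m/s.

Maximum speed ≈ 8 m/s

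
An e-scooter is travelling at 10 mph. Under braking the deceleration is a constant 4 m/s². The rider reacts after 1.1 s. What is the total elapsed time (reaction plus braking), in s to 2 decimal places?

Total time ≈ 2.22 s

10 mph × 0.44704 = 4.4704 m/s.
Braking time = v/a = 4.4704 / 4.000 = 1.118 s.
Total = 1.1 + 1.118 = 2.218 s.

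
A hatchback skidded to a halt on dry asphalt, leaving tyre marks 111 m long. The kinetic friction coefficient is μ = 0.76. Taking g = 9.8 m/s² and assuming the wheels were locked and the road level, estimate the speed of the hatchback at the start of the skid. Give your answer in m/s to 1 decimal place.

Initial speed ≈ 40.7 m/s

Deceleration a = μg = 0.76 × 9.8 = 7.448 m/s².
v = √(2a·d) = √(2 × 7.448 × 111) = √1653.456 = 40.6627 m/s.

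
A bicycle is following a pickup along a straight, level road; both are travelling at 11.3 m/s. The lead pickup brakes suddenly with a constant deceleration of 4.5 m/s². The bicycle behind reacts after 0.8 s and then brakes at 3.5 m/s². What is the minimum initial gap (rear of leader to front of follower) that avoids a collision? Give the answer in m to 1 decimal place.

Leader travels v²/(2a_L) = 127.690 / 9.000 = 14.188 m before stopping.
Follower covers v·t_r = 11.3000 × 0.8 = 9.040 m while reacting, then v²/(2a_F) = 127.690 / 7.000 = 18.241 m while braking, for a total of 9.040 + 18.241 = 27.281 m.
Since a_F ≤ a_L and the follower starts braking later, the follower is never slower than the leader, so the closest approach is when both have stopped.
Minimum gap = 27.281 − 14.188 = 13.093 m.

Minimum gap ≈ 13.1 m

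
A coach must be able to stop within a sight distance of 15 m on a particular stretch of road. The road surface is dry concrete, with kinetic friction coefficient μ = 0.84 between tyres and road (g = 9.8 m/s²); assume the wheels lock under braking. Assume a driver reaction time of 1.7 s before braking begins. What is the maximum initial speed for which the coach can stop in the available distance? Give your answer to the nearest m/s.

a = μg = 0.84 × 9.8 = 8.232 m/s².
Stopping distance: v·t_r + v²/(2a) = 15 with t_r = 1.7 s and a = 8.232 m/s².
So v² + 27.989 v − 246.96 = 0.
Positive root: v = −a·t_r + √((a·t_r)² + 2a·d) = −13.994 + √(195.832 + 246.96) = 7.0486 m/s.

Maximum speed ≈ 7 m/s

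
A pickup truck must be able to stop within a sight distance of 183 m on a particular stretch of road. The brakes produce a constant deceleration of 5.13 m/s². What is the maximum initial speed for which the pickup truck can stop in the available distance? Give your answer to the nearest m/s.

Maximum speed ≈ 43 m/s

v²/(2a) = d ⇒ v = √(2 × 5.130 × 183) = √1877.58 = 43.3311 m/s.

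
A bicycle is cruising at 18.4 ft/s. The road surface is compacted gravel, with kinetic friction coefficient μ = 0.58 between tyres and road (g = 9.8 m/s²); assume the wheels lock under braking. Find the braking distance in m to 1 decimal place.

Braking distance ≈ 2.8 m

18.4 ft/s × 0.3048 = 5.6083 m/s.
a = μg = 0.58 × 9.8 = 5.684 m/s².
Braking distance = v²/(2a) = 5.6083² / (2 × 5.684) = 31.453 / 11.368 = 2.767 m.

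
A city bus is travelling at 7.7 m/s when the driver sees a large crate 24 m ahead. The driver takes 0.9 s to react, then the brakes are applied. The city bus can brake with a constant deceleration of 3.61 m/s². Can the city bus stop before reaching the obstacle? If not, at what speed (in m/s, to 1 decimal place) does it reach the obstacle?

Yes — it stops about 8.9 m short of the obstacle, so it never reaches it

Reaction distance = 7.7000 × 0.9 = 6.930 m.
Braking distance = v²/(2a) = 59.290 / 7.220 = 8.212 m.
Total stopping distance = 6.930 + 8.212 = 15.142 m, vs 24 m available — it stops with 24 − 15.142 = 8.858 m to spare.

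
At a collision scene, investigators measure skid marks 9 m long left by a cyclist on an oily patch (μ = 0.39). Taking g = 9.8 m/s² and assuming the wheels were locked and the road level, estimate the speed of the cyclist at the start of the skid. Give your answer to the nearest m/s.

Deceleration a = μg = 0.39 × 9.8 = 3.822 m/s².
v = √(2a·d) = √(2 × 3.822 × 9) = √68.796 = 8.2943 m/s.

Initial speed ≈ 8 m/s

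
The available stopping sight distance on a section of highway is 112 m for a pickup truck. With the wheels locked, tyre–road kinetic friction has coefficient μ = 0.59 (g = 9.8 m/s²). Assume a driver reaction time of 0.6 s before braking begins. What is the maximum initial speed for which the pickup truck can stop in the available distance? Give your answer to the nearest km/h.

Maximum speed ≈ 118 km/h

a = μg = 0.59 × 9.8 = 5.782 m/s².
Stopping distance: v·t_r + v²/(2a) = 112 with t_r = 0.6 s and a = 5.782 m/s².
So v² + 6.938 v − 1295.17 = 0.
Positive root: v = −a·t_r + √((a·t_r)² + 2a·d) = −3.469 + √(12.034 + 1295.17) = 32.6863 m/s.
32.6863 m/s × 3.6 = 117.671 km/h.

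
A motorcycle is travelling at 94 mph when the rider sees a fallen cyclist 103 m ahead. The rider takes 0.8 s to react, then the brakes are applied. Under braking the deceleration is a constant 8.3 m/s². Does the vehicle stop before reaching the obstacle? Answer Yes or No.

No

94 mph × 0.44704 = 42.0218 m/s.
Reaction distance = 42.0218 × 0.8 = 33.617 m.
Braking distance = v²/(2a) = 1765.832 / 16.600 = 106.375 m.
Total stopping distance = 33.617 + 106.375 = 139.992 m, vs 103 m available — it cannot stop in time and overshoots by 139.992 − 103 = 36.992 m.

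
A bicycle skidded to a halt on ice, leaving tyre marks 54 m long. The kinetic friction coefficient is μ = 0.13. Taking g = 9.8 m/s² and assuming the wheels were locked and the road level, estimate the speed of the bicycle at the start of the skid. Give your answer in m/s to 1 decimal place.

Deceleration a = μg = 0.13 × 9.8 = 1.274 m/s².
v = √(2a·d) = √(2 × 1.274 × 54) = √137.592 = 11.7300 m/s.

Initial speed ≈ 11.7 m/s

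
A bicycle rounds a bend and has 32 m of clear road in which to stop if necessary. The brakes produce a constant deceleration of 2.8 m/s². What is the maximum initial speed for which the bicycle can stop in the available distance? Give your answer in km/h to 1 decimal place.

Maximum speed ≈ 48.2 km/h

v²/(2a) = d ⇒ v = √(2 × 2.800 × 32) = √179.20 = 13.3866 m/s.
13.3866 m/s × 3.6 = 48.192 km/h.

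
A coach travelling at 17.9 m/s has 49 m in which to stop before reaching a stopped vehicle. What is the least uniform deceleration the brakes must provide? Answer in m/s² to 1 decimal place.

v² = 2a·d ⇒ a = v²/(2d) = 17.9000² / (2 × 49.000) = 320.410 / 98.000 = 3.2695 m/s².

Required deceleration ≈ 3.3 m/s²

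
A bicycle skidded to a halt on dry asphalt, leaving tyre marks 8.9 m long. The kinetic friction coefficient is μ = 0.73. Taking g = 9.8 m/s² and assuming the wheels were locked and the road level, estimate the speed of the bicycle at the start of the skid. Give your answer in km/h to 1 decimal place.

Initial speed ≈ 40.6 km/h

Deceleration a = μg = 0.73 × 9.8 = 7.154 m/s².
v = √(2a·d) = √(2 × 7.154 × 8.9) = √127.341 = 11.2845 m/s.
= 11.2845 × 3.6 = 40.624 km/h.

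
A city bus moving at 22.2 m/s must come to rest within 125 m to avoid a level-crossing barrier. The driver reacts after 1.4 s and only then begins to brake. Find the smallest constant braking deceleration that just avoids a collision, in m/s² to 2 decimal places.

Required deceleration ≈ 2.62 m/s²

Distance covered during reaction = 22.2000 × 1.4 = 31.080 m.
Distance available for braking: 125 − 31.080 = 93.920 m.
v² = 2a·d ⇒ a = v²/(2d) = 22.2000² / (2 × 93.920) = 492.840 / 187.840 = 2.6237 m/s².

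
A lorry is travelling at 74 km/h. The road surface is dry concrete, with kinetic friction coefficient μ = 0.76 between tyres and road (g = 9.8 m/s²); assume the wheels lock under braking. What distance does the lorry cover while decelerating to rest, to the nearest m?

74 km/h ÷ 3.6 = 20.5556 m/s.
a = μg = 0.76 × 9.8 = 7.448 m/s².
Braking distance = v²/(2a) = 20.5556² / (2 × 7.448) = 422.533 / 14.896 = 28.366 m.

Braking distance ≈ 28 m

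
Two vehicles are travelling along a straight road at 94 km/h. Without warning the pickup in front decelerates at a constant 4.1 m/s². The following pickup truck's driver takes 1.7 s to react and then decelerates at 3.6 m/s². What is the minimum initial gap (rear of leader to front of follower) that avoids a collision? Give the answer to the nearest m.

94 km/h ÷ 3.6 = 26.1111 m/s.
Leader travels v²/(2a_L) = 681.790 / 8.200 = 83.145 m before stopping.
Follower covers v·t_r = 26.1111 × 1.7 = 44.389 m while reacting, then v²/(2a_F) = 681.790 / 7.200 = 94.693 m while braking, for a total of 44.389 + 94.693 = 139.082 m.
Since a_F ≤ a_L and the follower starts braking later, the follower is never slower than the leader, so the closest approach is when both have stopped.
Minimum gap = 139.082 − 83.145 = 55.937 m.

Minimum gap ≈ 56 m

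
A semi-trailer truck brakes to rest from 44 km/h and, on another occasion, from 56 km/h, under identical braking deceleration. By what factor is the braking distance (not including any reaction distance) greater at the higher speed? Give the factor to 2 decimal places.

Factor ≈ 1.62

Braking distance d = v²/(2a), so with a fixed, d ∝ v².
Factor = (56/44)² = 1.2727² = 1.6198.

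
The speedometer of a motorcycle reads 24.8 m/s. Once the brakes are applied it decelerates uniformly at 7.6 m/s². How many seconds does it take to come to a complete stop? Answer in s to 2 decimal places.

Braking time = v/a = 24.8000 / 7.600 = 3.263 s.

Braking time ≈ 3.26 s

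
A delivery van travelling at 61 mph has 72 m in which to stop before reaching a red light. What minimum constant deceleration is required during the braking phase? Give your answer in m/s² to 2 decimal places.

Required deceleration ≈ 5.16 m/s²

61 mph × 0.44704 = 27.2694 m/s.
v² = 2a·d ⇒ a = v²/(2d) = 27.2694² / (2 × 72.000) = 743.620 / 144.000 = 5.1640 m/s².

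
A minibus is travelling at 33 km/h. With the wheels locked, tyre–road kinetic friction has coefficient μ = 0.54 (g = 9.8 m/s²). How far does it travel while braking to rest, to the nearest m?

33 km/h ÷ 3.6 = 9.1667 m/s.
a = μg = 0.54 × 9.8 = 5.292 m/s².
Braking distance = v²/(2a) = 9.1667² / (2 × 5.292) = 84.028 / 10.584 = 7.939 m.

Braking distance ≈ 8 m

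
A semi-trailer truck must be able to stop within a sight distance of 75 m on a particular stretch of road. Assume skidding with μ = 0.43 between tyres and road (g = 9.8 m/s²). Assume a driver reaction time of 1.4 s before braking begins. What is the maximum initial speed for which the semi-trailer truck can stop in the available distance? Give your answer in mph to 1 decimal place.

a = μg = 0.43 × 9.8 = 4.214 m/s².
Stopping distance: v·t_r + v²/(2a) = 75 with t_r = 1.4 s and a = 4.214 m/s².
So v² + 11.799 v − 632.10 = 0.
Positive root: v = −a·t_r + √((a·t_r)² + 2a·d) = −5.900 + √(34.810 + 632.10) = 19.9246 m/s.
19.9246 m/s ÷ 0.44704 = 44.570 mph.

Maximum speed ≈ 44.6 mph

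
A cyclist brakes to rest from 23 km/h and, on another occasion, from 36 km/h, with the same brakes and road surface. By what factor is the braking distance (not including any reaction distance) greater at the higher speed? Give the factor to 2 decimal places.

Braking distance d = v²/(2a), so with a fixed, d ∝ v².
Factor = (36/23)² = 1.5652² = 2.4499.

Factor ≈ 2.45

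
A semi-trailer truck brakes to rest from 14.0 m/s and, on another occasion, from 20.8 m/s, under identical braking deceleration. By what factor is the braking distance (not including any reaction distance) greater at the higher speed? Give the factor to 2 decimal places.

Factor ≈ 2.21

Braking distance d = v²/(2a), so with a fixed, d ∝ v².
Factor = (20.8/14.0)² = 1.4857² = 2.2073.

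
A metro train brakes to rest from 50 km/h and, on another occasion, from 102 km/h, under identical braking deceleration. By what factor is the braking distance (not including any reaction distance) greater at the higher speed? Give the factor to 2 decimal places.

Factor ≈ 4.16

Braking distance d = v²/(2a), so with a fixed, d ∝ v².
Factor = (102/50)² = 2.0400² = 4.1616.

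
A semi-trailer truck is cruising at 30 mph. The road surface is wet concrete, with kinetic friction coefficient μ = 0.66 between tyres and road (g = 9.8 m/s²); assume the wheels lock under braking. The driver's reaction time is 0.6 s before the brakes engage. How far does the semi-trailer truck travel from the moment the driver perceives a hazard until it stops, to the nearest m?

30 mph × 0.44704 = 13.4112 m/s.
a = μg = 0.66 × 9.8 = 6.468 m/s².
Reaction distance = v·t_r = 13.4112 × 0.6 = 8.047 m.
Braking distance = v²/(2a) = 13.4112² / (2 × 6.468) = 179.860 / 12.936 = 13.904 m.
Total = 8.047 + 13.904 = 21.951 m.

Total stopping distance ≈ 22 m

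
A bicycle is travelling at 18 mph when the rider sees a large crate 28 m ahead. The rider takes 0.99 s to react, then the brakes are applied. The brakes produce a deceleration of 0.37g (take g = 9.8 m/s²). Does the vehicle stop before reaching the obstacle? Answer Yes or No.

Yes

18 mph × 0.44704 = 8.0467 m/s.
a = 0.37 × 9.8 = 3.626 m/s².
Reaction distance = 8.0467 × 0.99 = 7.966 m.
Braking distance = v²/(2a) = 64.749 / 7.252 = 8.928 m.
Total stopping distance = 7.966 + 8.928 = 16.894 m, vs 28 m available — it stops with 28 − 16.894 = 11.106 m to spare.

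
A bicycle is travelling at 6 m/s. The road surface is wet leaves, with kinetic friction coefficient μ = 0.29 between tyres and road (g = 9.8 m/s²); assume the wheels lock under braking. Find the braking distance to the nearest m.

a = μg = 0.29 × 9.8 = 2.842 m/s².
Braking distance = v²/(2a) = 6.0000² / (2 × 2.842) = 36.000 / 5.684 = 6.334 m.

Braking distance ≈ 6 m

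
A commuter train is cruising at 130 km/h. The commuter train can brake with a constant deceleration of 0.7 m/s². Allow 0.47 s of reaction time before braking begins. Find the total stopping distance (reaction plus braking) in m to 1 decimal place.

Total stopping distance ≈ 948.4 m

130 km/h ÷ 3.6 = 36.1111 m/s.
Reaction distance = v·t_r = 36.1111 × 0.47 = 16.972 m.
Braking distance = v²/(2a) = 36.1111² / (2 × 0.700) = 1304.012 / 1.400 = 931.437 m.
Total = 16.972 + 931.437 = 948.409 m.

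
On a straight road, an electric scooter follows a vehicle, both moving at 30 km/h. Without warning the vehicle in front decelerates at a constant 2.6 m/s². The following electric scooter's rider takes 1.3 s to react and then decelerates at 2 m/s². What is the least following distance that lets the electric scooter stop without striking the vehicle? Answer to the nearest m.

Minimum gap ≈ 15 m

30 km/h ÷ 3.6 = 8.3333 m/s.
Leader travels v²/(2a_L) = 69.444 / 5.200 = 13.355 m before stopping.
Follower covers v·t_r = 8.3333 × 1.3 = 10.833 m while reacting, then v²/(2a_F) = 69.444 / 4.000 = 17.361 m while braking, for a total of 10.833 + 17.361 = 28.194 m.
Since a_F ≤ a_L and the follower starts braking later, the follower is never slower than the leader, so the closest approach is when both have stopped.
Minimum gap = 28.194 − 13.355 = 14.839 m.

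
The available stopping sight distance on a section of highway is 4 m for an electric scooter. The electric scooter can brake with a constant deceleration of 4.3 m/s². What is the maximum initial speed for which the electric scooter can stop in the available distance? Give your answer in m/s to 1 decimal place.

v²/(2a) = d ⇒ v = √(2 × 4.300 × 4) = √34.40 = 5.8652 m/s.

Maximum speed ≈ 5.9 m/s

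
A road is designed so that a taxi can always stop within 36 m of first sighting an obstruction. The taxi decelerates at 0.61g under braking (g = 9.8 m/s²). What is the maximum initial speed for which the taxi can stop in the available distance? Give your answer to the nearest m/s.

a = 0.61 × 9.8 = 5.978 m/s².
v²/(2a) = d ⇒ v = √(2 × 5.978 × 36) = √430.42 = 20.7466 m/s.

Maximum speed ≈ 21 m/s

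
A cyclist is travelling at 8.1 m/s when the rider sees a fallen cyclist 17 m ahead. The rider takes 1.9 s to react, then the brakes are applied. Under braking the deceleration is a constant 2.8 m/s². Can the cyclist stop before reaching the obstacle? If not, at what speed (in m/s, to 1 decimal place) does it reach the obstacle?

No — it strikes the obstacle at 7.5 m/s

Reaction distance = 8.1000 × 1.9 = 15.390 m.
Braking distance needed to stop: v²/(2a) = 65.610 / 5.600 = 11.716 m, so total needed = 15.390 + 11.716 = 27.106 m > 17 m — it cannot stop.
Distance remaining when braking begins: 17 − 15.390 = 1.610 m.
v² = v₀² − 2a·d = 65.610 − 2 × 2.800 × 1.610 = 56.594 m²/s².
v = √56.594 = 7.523 m/s.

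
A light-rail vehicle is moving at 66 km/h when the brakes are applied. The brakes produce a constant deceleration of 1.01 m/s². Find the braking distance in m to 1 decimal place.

Braking distance ≈ 166.4 m

66 km/h ÷ 3.6 = 18.3333 m/s.
Braking distance = v²/(2a) = 18.3333² / (2 × 1.010) = 336.110 / 2.020 = 166.391 m.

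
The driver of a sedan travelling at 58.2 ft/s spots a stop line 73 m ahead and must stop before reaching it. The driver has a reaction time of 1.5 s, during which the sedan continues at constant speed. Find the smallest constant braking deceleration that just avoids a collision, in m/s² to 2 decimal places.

Required deceleration ≈ 3.39 m/s²

58.2 ft/s × 0.3048 = 17.7394 m/s.
Distance covered during reaction = 17.7394 × 1.5 = 26.609 m.
Distance available for braking: 73 − 26.609 = 46.391 m.
v² = 2a·d ⇒ a = v²/(2d) = 17.7394² / (2 × 46.391) = 314.686 / 92.782 = 3.3917 m/s².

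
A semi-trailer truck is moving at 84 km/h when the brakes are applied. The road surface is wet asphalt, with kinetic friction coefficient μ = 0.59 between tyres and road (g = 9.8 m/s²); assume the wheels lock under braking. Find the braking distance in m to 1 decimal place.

Braking distance ≈ 47.1 m

84 km/h ÷ 3.6 = 23.3333 m/s.
a = μg = 0.59 × 9.8 = 5.782 m/s².
Braking distance = v²/(2a) = 23.3333² / (2 × 5.782) = 544.443 / 11.564 = 47.081 m.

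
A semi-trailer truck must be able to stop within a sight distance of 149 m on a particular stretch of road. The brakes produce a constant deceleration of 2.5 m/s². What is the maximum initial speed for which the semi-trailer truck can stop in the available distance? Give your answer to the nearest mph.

v²/(2a) = d ⇒ v = √(2 × 2.500 × 149) = √745.00 = 27.2947 m/s.
27.2947 m/s ÷ 0.44704 = 61.057 mph.

Maximum speed ≈ 61 mph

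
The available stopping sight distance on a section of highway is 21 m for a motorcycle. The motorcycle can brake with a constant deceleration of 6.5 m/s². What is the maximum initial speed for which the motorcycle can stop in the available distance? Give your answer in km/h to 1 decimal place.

v²/(2a) = d ⇒ v = √(2 × 6.500 × 21) = √273.00 = 16.5227 m/s.
16.5227 m/s × 3.6 = 59.482 km/h.

Maximum speed ≈ 59.5 km/h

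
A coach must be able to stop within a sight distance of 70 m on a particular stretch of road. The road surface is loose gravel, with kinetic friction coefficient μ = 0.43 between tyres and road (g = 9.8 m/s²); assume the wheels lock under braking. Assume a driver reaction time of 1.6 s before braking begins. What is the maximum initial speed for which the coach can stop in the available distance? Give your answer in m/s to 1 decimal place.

a = μg = 0.43 × 9.8 = 4.214 m/s².
Stopping distance: v·t_r + v²/(2a) = 70 with t_r = 1.6 s and a = 4.214 m/s².
So v² + 13.485 v − 589.96 = 0.
Positive root: v = −a·t_r + √((a·t_r)² + 2a·d) = −6.742 + √(45.455 + 589.96) = 18.4654 m/s.

Maximum speed ≈ 18.5 m/s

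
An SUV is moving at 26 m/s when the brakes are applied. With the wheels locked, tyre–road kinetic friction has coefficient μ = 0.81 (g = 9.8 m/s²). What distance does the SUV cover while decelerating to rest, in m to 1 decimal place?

Braking distance ≈ 42.6 m

a = μg = 0.81 × 9.8 = 7.938 m/s².
Braking distance = v²/(2a) = 26.0000² / (2 × 7.938) = 676.000 / 15.876 = 42.580 m.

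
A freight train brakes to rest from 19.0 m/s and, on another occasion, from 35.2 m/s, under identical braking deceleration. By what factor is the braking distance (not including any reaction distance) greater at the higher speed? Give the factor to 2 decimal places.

Braking distance d = v²/(2a), so with a fixed, d ∝ v².
Factor = (35.2/19.0)² = 1.8526² = 3.4321.

Factor ≈ 3.43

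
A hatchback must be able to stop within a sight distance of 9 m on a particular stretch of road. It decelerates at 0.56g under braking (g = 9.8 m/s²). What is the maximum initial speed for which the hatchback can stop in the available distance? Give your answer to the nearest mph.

a = 0.56 × 9.8 = 5.488 m/s².
v²/(2a) = d ⇒ v = √(2 × 5.488 × 9) = √98.78 = 9.9388 m/s.
9.9388 m/s ÷ 0.44704 = 22.232 mph.

Maximum speed ≈ 22 mph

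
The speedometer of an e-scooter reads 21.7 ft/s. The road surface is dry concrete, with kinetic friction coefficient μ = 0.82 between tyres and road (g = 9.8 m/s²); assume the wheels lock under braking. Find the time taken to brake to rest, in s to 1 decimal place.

21.7 ft/s × 0.3048 = 6.6142 m/s.
a = μg = 0.82 × 9.8 = 8.036 m/s².
Braking time = v/a = 6.6142 / 8.036 = 0.823 s.

Braking time ≈ 0.8 s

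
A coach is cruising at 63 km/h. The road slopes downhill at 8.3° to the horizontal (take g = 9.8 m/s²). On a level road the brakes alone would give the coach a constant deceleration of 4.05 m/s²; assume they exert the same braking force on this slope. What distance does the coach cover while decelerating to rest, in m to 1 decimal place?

63 km/h ÷ 3.6 = 17.5000 m/s.
Gravity along the downhill slope reduces the braking deceleration: a_eff = 4.050 − 9.8·sin 8.3° = 4.050 − 1.415 = 2.635 m/s².
Braking distance = v²/(2a) = 17.5000² / (2 × 2.635) = 306.250 / 5.270 = 58.112 m.

Braking distance ≈ 58.1 m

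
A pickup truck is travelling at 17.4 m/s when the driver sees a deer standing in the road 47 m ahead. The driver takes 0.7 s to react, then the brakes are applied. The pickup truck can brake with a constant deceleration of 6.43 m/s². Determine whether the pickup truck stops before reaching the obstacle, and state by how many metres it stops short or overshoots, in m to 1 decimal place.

Reaction distance = 17.4000 × 0.7 = 12.180 m.
Braking distance = v²/(2a) = 302.760 / 12.860 = 23.543 m.
Total stopping distance = 12.180 + 23.543 = 35.723 m, vs 47 m available — it stops with 47 − 35.723 = 11.277 m to spare.

Yes — it stops 11.3 m short of the obstacle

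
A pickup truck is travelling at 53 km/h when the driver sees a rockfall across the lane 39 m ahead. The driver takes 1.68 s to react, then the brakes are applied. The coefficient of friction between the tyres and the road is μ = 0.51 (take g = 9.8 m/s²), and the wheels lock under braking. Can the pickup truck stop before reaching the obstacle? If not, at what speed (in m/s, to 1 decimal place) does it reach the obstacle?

53 km/h ÷ 3.6 = 14.7222 m/s.
a = μg = 0.51 × 9.8 = 4.998 m/s².
Reaction distance = 14.7222 × 1.68 = 24.733 m.
Braking distance needed to stop: v²/(2a) = 216.743 / 9.996 = 21.683 m, so total needed = 24.733 + 21.683 = 46.416 m > 39 m — it cannot stop.
Distance remaining when braking begins: 39 − 24.733 = 14.267 m.
v² = v₀² − 2a·d = 216.743 − 2 × 4.998 × 14.267 = 74.130 m²/s².
v = √74.130 = 8.610 m/s.

No — it strikes the obstacle at 8.6 m/s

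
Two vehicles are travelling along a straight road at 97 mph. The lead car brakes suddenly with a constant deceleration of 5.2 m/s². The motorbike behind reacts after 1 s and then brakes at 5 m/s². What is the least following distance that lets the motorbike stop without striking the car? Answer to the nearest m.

Minimum gap ≈ 51 m

97 mph × 0.44704 = 43.3629 m/s.
Leader travels v²/(2a_L) = 1880.341 / 10.400 = 180.802 m before stopping.
Follower covers v·t_r = 43.3629 × 1 = 43.363 m while reacting, then v²/(2a_F) = 1880.341 / 10.000 = 188.034 m while braking, for a total of 43.363 + 188.034 = 231.397 m.
Since a_F ≤ a_L and the follower starts braking later, the follower is never slower than the leader, so the closest approach is when both have stopped.
Minimum gap = 231.397 − 180.802 = 50.595 m.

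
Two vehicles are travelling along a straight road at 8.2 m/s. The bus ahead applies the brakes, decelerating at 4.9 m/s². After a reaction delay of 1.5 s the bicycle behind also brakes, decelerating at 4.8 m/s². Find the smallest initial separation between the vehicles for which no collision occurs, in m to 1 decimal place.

Minimum gap ≈ 12.4 m

Leader travels v²/(2a_L) = 67.240 / 9.800 = 6.861 m before stopping.
Follower covers v·t_r = 8.2000 × 1.5 = 12.300 m while reacting, then v²/(2a_F) = 67.240 / 9.600 = 7.004 m while braking, for a total of 12.300 + 7.004 = 19.304 m.
Since a_F ≤ a_L and the follower starts braking later, the follower is never slower than the leader, so the closest approach is when both have stopped.
Minimum gap = 19.304 − 6.861 = 12.443 m.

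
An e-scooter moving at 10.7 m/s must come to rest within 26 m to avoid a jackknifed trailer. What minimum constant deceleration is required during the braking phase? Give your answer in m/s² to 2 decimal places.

Required deceleration ≈ 2.20 m/s²

v² = 2a·d ⇒ a = v²/(2d) = 10.7000² / (2 × 26.000) = 114.490 / 52.000 = 2.2017 m/s².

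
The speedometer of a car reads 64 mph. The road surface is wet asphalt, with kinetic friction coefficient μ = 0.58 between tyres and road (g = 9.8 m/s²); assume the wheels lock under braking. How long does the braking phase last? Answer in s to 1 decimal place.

64 mph × 0.44704 = 28.6106 m/s.
a = μg = 0.58 × 9.8 = 5.684 m/s².
Braking time = v/a = 28.6106 / 5.684 = 5.034 s.

Braking time ≈ 5.0 s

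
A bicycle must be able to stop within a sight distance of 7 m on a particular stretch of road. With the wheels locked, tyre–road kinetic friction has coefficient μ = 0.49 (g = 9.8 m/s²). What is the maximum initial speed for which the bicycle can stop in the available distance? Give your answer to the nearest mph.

a = μg = 0.49 × 9.8 = 4.802 m/s².
v²/(2a) = d ⇒ v = √(2 × 4.802 × 7) = √67.23 = 8.1994 m/s.
8.1994 m/s ÷ 0.44704 = 18.342 mph.

Maximum speed ≈ 18 mph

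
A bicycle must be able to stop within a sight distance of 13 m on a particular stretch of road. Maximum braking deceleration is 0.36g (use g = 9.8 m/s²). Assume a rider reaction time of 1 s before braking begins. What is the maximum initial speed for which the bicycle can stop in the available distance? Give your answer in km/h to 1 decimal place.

Maximum speed ≈ 24.0 km/h

a = 0.36 × 9.8 = 3.528 m/s².
Stopping distance: v·t_r + v²/(2a) = 13 with t_r = 1 s and a = 3.528 m/s².
So v² + 7.056 v − 91.73 = 0.
Positive root: v = −a·t_r + √((a·t_r)² + 2a·d) = −3.528 + √(12.447 + 91.73) = 6.6787 m/s.
6.6787 m/s × 3.6 = 24.043 km/h.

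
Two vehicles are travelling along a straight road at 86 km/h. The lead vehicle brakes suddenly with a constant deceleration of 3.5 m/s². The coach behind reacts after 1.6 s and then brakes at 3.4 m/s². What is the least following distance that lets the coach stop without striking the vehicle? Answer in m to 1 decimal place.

86 km/h ÷ 3.6 = 23.8889 m/s.
Leader travels v²/(2a_L) = 570.680 / 7.000 = 81.526 m before stopping.
Follower covers v·t_r = 23.8889 × 1.6 = 38.222 m while reacting, then v²/(2a_F) = 570.680 / 6.800 = 83.924 m while braking, for a total of 38.222 + 83.924 = 122.146 m.
Since a_F ≤ a_L and the follower starts braking later, the follower is never slower than the leader, so the closest approach is when both have stopped.
Minimum gap = 122.146 − 81.526 = 40.620 m.

Minimum gap ≈ 40.6 m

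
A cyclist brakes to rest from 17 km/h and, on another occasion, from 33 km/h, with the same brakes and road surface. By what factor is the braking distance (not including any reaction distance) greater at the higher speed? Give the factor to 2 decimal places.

Factor ≈ 3.77

Braking distance d = v²/(2a), so with a fixed, d ∝ v².
Factor = (33/17)² = 1.9412² = 3.7683.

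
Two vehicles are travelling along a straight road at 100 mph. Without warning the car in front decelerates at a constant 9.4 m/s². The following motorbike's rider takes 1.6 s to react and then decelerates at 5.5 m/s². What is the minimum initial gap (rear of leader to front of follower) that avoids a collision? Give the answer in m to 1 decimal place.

Minimum gap ≈ 146.9 m

100 mph × 0.44704 = 44.7040 m/s.
Leader travels v²/(2a_L) = 1998.448 / 18.800 = 106.300 m before stopping.
Follower covers v·t_r = 44.7040 × 1.6 = 71.526 m while reacting, then v²/(2a_F) = 1998.448 / 11.000 = 181.677 m while braking, for a total of 71.526 + 181.677 = 253.203 m.
Since a_F ≤ a_L and the follower starts braking later, the follower is never slower than the leader, so the closest approach is when both have stopped.
Minimum gap = 253.203 − 106.300 = 146.903 m.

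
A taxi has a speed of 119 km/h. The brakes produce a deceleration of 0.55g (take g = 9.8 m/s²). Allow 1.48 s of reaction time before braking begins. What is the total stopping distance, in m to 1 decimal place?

119 km/h ÷ 3.6 = 33.0556 m/s.
a = 0.55 × 9.8 = 5.390 m/s².
Reaction distance = v·t_r = 33.0556 × 1.48 = 48.922 m.
Braking distance = v²/(2a) = 33.0556² / (2 × 5.390) = 1092.673 / 10.780 = 101.361 m.
Total = 48.922 + 101.361 = 150.283 m.

Total stopping distance ≈ 150.3 m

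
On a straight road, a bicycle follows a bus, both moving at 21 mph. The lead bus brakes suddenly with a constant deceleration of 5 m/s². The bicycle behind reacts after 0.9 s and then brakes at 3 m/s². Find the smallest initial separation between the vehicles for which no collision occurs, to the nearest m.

Minimum gap ≈ 14 m

21 mph × 0.44704 = 9.3878 m/s.
Leader travels v²/(2a_L) = 88.131 / 10.000 = 8.813 m before stopping.
Follower covers v·t_r = 9.3878 × 0.9 = 8.449 m while reacting, then v²/(2a_F) = 88.131 / 6.000 = 14.688 m while braking, for a total of 8.449 + 14.688 = 23.137 m.
Since a_F ≤ a_L and the follower starts braking later, the follower is never slower than the leader, so the closest approach is when both have stopped.
Minimum gap = 23.137 − 8.813 = 14.324 m.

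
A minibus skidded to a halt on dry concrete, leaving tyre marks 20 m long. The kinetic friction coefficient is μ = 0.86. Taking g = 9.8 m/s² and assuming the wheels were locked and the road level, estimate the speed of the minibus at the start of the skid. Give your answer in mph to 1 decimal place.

Initial speed ≈ 41.1 mph

Deceleration a = μg = 0.86 × 9.8 = 8.428 m/s².
v = √(2a·d) = √(2 × 8.428 × 20) = √337.120 = 18.3608 m/s.
= 18.3608 ÷ 0.44704 = 41.072 mph.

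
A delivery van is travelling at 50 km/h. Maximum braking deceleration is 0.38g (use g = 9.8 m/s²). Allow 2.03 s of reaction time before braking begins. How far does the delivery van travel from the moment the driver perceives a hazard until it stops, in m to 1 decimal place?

50 km/h ÷ 3.6 = 13.8889 m/s.
a = 0.38 × 9.8 = 3.724 m/s².
Reaction distance = v·t_r = 13.8889 × 2.03 = 28.194 m.
Braking distance = v²/(2a) = 13.8889² / (2 × 3.724) = 192.902 / 7.448 = 25.900 m.
Total = 28.194 + 25.900 = 54.094 m.

Total stopping distance ≈ 54.1 m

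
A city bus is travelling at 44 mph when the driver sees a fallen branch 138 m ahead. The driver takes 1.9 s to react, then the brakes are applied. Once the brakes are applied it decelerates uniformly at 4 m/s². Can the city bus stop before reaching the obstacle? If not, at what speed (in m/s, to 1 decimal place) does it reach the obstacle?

Yes — it stops about 52.3 m short of the obstacle, so it never reaches it

44 mph × 0.44704 = 19.6698 m/s.
Reaction distance = 19.6698 × 1.9 = 37.373 m.
Braking distance = v²/(2a) = 386.901 / 8.000 = 48.363 m.
Total stopping distance = 37.373 + 48.363 = 85.736 m, vs 138 m available — it stops with 138 − 85.736 = 52.264 m to spare.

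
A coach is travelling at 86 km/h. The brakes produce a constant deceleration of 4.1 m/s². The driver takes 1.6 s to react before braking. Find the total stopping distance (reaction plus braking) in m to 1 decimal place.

86 km/h ÷ 3.6 = 23.8889 m/s.
Reaction distance = v·t_r = 23.8889 × 1.6 = 38.222 m.
Braking distance = v²/(2a) = 23.8889² / (2 × 4.100) = 570.680 / 8.200 = 69.595 m.
Total = 38.222 + 69.595 = 107.817 m.

Total stopping distance ≈ 107.8 m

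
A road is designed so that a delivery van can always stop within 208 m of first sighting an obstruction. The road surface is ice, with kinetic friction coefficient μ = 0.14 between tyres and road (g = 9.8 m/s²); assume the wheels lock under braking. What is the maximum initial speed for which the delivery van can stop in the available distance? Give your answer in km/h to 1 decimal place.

Maximum speed ≈ 86.0 km/h

a = μg = 0.14 × 9.8 = 1.372 m/s².
v²/(2a) = d ⇒ v = √(2 × 1.372 × 208) = √570.75 = 23.8904 m/s.
23.8904 m/s × 3.6 = 86.005 km/h.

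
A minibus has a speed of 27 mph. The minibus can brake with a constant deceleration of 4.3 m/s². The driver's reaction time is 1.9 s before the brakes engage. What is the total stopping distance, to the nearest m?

27 mph × 0.44704 = 12.0701 m/s.
Reaction distance = v·t_r = 12.0701 × 1.9 = 22.933 m.
Braking distance = v²/(2a) = 12.0701² / (2 × 4.300) = 145.687 / 8.600 = 16.940 m.
Total = 22.933 + 16.940 = 39.873 m.

Total stopping distance ≈ 40 m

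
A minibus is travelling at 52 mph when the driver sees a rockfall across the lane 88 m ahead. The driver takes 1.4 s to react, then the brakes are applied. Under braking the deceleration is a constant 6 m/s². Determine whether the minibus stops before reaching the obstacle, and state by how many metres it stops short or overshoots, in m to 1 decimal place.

Yes — it stops 10.4 m short of the obstacle

52 mph × 0.44704 = 23.2461 m/s.
Reaction distance = 23.2461 × 1.4 = 32.545 m.
Braking distance = v²/(2a) = 540.381 / 12.000 = 45.032 m.
Total stopping distance = 32.545 + 45.032 = 77.577 m, vs 88 m available — it stops with 88 − 77.577 = 10.423 m to spare.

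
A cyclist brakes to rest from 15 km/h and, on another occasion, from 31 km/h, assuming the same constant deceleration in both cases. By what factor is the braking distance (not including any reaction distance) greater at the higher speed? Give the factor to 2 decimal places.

Factor ≈ 4.27

Braking distance d = v²/(2a), so with a fixed, d ∝ v².
Factor = (31/15)² = 2.0667² = 4.2712.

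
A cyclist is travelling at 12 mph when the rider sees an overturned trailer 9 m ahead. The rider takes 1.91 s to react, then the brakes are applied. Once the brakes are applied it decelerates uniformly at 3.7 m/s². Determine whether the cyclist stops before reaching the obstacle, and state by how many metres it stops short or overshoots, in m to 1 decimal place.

12 mph × 0.44704 = 5.3645 m/s.
Reaction distance = 5.3645 × 1.91 = 10.246 m.
Braking distance = v²/(2a) = 28.778 / 7.400 = 3.889 m.
Total stopping distance = 10.246 + 3.889 = 14.135 m, vs 9 m available — it cannot stop in time and overshoots by 14.135 − 9 = 5.135 m.

No — it overshoots by 5.1 m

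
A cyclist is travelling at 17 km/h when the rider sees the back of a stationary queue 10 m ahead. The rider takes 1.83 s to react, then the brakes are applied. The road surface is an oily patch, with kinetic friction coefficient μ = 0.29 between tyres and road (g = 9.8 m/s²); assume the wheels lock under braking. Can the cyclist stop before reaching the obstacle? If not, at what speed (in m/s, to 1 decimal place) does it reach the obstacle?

17 km/h ÷ 3.6 = 4.7222 m/s.
a = μg = 0.29 × 9.8 = 2.842 m/s².
Reaction distance = 4.7222 × 1.83 = 8.642 m.
Braking distance needed to stop: v²/(2a) = 22.299 / 5.684 = 3.923 m, so total needed = 8.642 + 3.923 = 12.565 m > 10 m — it cannot stop.
Distance remaining when braking begins: 10 − 8.642 = 1.358 m.
v² = v₀² − 2a·d = 22.299 − 2 × 2.842 × 1.358 = 14.580 m²/s².
v = √14.580 = 3.818 m/s.

No — it strikes the obstacle at 3.8 m/s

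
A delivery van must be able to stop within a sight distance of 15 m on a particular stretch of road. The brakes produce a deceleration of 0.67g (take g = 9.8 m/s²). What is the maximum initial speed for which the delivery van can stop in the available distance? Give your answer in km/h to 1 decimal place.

a = 0.67 × 9.8 = 6.566 m/s².
v²/(2a) = d ⇒ v = √(2 × 6.566 × 15) = √196.98 = 14.0350 m/s.
14.0350 m/s × 3.6 = 50.526 km/h.

Maximum speed ≈ 50.5 km/h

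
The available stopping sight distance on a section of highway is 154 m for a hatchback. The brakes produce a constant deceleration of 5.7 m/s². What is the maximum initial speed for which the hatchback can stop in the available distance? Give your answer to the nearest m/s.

Maximum speed ≈ 42 m/s

v²/(2a) = d ⇒ v = √(2 × 5.700 × 154) = √1755.60 = 41.8999 m/s.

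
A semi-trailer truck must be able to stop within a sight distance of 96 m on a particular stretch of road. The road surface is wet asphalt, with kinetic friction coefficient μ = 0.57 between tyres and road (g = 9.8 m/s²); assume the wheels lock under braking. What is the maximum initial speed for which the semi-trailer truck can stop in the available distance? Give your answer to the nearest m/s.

Maximum speed ≈ 33 m/s

a = μg = 0.57 × 9.8 = 5.586 m/s².
v²/(2a) = d ⇒ v = √(2 × 5.586 × 96) = √1072.51 = 32.7492 m/s.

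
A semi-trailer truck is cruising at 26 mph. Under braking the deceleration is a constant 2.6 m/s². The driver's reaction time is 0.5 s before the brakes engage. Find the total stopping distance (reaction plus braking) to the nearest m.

Total stopping distance ≈ 32 m

26 mph × 0.44704 = 11.6230 m/s.
Reaction distance = v·t_r = 11.6230 × 0.5 = 5.811 m.
Braking distance = v²/(2a) = 11.6230² / (2 × 2.600) = 135.094 / 5.200 = 25.980 m.
Total = 5.811 + 25.980 = 31.791 m.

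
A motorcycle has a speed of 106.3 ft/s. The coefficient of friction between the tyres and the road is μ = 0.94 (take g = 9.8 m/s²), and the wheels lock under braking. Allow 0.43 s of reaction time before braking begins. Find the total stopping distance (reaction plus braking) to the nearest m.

106.3 ft/s × 0.3048 = 32.4002 m/s.
a = μg = 0.94 × 9.8 = 9.212 m/s².
Reaction distance = v·t_r = 32.4002 × 0.43 = 13.932 m.
Braking distance = v²/(2a) = 32.4002² / (2 × 9.212) = 1049.773 / 18.424 = 56.979 m.
Total = 13.932 + 56.979 = 70.911 m.

Total stopping distance ≈ 71 m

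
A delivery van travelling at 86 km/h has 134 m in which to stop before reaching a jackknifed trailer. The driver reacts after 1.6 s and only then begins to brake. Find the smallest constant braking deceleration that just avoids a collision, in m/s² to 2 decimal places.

Required deceleration ≈ 2.98 m/s²

86 km/h ÷ 3.6 = 23.8889 m/s.
Distance covered during reaction = 23.8889 × 1.6 = 38.222 m.
Distance available for braking: 134 − 38.222 = 95.778 m.
v² = 2a·d ⇒ a = v²/(2d) = 23.8889² / (2 × 95.778) = 570.680 / 191.556 = 2.9792 m/s².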